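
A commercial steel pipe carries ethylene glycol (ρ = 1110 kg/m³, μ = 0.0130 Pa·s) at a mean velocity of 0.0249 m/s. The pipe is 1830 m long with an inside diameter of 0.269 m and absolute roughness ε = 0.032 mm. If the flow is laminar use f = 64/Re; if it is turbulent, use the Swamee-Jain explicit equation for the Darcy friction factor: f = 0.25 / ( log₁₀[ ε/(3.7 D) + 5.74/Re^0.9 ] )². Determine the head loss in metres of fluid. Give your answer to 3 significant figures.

h_f ≈ 0.0241 m

Reynolds number Re = ρVD/μ = 1110 · 0.0249 · 0.269 / 0.013 = 571.9.
Re < 2300 → laminar flow, so f = 64/Re = 64/571.9 = 0.1119 (the turbulent correlation is not needed).
Darcy-Weisbach: ΔP = f(L/D)(ρV²/2) = 0.1119·(1830/0.269)·(1110·0.0249²/2) = 0.1119·6803·0.3441 = 262 Pa.
Head loss h_f = ΔP/(ρg) = 262/(1110·9.81) = 0.0241 m.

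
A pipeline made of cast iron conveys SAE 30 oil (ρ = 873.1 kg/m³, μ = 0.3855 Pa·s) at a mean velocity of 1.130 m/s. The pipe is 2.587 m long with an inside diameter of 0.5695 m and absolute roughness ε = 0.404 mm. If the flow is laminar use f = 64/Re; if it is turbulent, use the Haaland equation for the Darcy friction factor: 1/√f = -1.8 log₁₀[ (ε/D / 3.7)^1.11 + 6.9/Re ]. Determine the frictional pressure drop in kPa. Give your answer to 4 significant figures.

Reynolds number Re = ρVD/μ = 873.1 · 1.13 · 0.5695 / 0.386 = 1458.
Re < 2300 → laminar flow, so f = 64/Re = 64/1458 = 0.04391 (the turbulent correlation is not needed).
Darcy-Weisbach: ΔP = f(L/D)(ρV²/2) = 0.04391·(2.587/0.5695)·(873.1·1.13²/2) = 0.04391·4.543·557.4 = 111.2 Pa.
ΔP = 111.2 Pa = 0.1112 kPa.

ΔP ≈ 0.1112 kPa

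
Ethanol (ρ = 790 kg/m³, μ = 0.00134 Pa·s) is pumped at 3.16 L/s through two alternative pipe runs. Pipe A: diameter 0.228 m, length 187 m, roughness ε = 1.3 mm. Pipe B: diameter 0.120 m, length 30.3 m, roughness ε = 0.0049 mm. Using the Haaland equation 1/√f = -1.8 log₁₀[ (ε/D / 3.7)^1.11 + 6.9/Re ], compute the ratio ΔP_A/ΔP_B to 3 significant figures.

Pipe A: V = Q/A = 0.00316/0.04083 = 0.0774 m/s; Re = 1.04e+04; ε/D = 0.0057; Haaland → f = 0.03805; ΔP_A = f(L/D)(ρV²/2) = 73.85 Pa.
Pipe B: V = Q/A = 0.00316/0.01131 = 0.2794 m/s; Re = 1.977e+04; ε/D = 4.08e-05; Haaland → f = 0.02588; ΔP_B = f(L/D)(ρV²/2) = 201.5 Pa.
ΔP_A/ΔP_B = 73.85/201.5 = 0.366.

ΔP_A/ΔP_B ≈ 0.366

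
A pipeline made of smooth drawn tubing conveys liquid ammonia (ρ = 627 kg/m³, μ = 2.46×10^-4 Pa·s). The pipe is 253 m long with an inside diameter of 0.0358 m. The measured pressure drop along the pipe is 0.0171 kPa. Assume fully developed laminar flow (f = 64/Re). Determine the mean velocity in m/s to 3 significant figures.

V ≈ 0.0110 m/s

For laminar flow, f = 64/Re with Re = ρVD/μ, so Darcy-Weisbach reduces to ΔP = 32μLV/D². Solving for V: V = ΔP·D²/(32μL) = 17.1·(0.0358)²/(32·0.000246·253) = 0.011 m/s.
Check: Re = ρVD/μ = 627·0.011·0.0358/0.000246 = 1004 < 2300, so the laminar assumption holds.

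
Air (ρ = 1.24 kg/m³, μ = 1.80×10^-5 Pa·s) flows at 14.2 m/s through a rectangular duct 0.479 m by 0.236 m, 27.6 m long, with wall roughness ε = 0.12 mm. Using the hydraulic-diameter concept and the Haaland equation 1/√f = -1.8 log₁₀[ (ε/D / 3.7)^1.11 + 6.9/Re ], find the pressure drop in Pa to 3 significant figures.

Hydraulic diameter D_h = 4A/P = 4·(0.479·0.236)/(2·(0.479+0.236)) = 0.4522/1.43 = 0.3162 m.
Re = ρVD_h/μ = 1.24·14.2·0.3162/1.8e-05 = 3.093e+05.
ε/D_h = 0.00012/0.3162 = 0.000379; Haaland gives 1/√f = -1.8 log₁₀[3.73e-05+2.23e-05] = 7.604, so f = 0.0173.
ΔP = f(L/D_h)(ρV²/2) = 0.0173·27.6/0.3162·125 = 188.7 Pa.

ΔP ≈ 189 Pa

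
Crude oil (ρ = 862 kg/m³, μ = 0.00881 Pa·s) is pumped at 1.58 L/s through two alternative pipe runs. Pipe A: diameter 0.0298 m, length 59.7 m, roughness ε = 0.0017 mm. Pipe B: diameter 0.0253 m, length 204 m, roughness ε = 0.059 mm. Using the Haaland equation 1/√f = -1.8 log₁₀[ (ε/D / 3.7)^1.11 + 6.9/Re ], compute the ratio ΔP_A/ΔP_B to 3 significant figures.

ΔP_A/ΔP_B ≈ 0.125

Pipe A: V = Q/A = 0.00158/0.0006975 = 2.265 m/s; Re = 6605; ε/D = 5.7e-05; Haaland → f = 0.03478; ΔP_A = f(L/D)(ρV²/2) = 1.541e+05 Pa.
Pipe B: V = Q/A = 0.00158/0.0005027 = 3.143 m/s; Re = 7780; ε/D = 0.00233; Haaland → f = 0.03588; ΔP_B = f(L/D)(ρV²/2) = 1.232e+06 Pa.
ΔP_A/ΔP_B = 1.541e+05/1.232e+06 = 0.125.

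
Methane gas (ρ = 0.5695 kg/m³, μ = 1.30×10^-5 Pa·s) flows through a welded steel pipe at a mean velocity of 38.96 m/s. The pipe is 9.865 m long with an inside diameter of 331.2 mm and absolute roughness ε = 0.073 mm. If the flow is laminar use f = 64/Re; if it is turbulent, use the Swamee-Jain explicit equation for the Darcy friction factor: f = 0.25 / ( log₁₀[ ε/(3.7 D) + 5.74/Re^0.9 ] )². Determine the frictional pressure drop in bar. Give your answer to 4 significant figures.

ΔP ≈ 0.002002 bar

Reynolds number Re = ρVD/μ = 0.5695 · 38.96 · 0.3312 / 1.3e-05 = 5.653e+05.
Re > 4000 → turbulent. Relative roughness ε/D = 7.3e-05/0.3312 = 0.00022. Swamee-Jain: f = 0.25/(log₁₀[0.00022/3.7 + 5.74/5.653e+05^0.9])² = 0.25/(log₁₀[5.96e-05 + 3.82e-05])² = 0.25/(-4.01)² = 0.01555.
Darcy-Weisbach: ΔP = f(L/D)(ρV²/2) = 0.01555·(9.865/0.3312)·(0.5695·38.96²/2) = 0.01555·29.79·432.2 = 200.2 Pa.
ΔP = 200.2 Pa = 0.002002 bar.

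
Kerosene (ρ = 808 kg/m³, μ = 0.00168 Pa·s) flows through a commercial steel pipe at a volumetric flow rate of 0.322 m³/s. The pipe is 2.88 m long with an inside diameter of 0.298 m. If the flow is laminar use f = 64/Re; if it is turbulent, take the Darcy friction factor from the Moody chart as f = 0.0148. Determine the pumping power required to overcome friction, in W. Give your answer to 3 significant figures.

Cross-sectional area A = πD²/4 = π(0.298)²/4 = 0.06975 m²; mean velocity V = Q/A = 0.322/0.06975 = 4.617 m/s.
Reynolds number Re = ρVD/μ = 808 · 4.617 · 0.298 / 0.00168 = 6.617e+05.
Re > 4000 → turbulent; use the Moody-chart value f = 0.0148.
Darcy-Weisbach: ΔP = f(L/D)(ρV²/2) = 0.0148·(2.88/0.298)·(808·4.617²/2) = 0.0148·9.664·8611 = 1232 Pa.
Pumping power P = QΔP = 0.322·1232 = 396.6 W = 397 W.

P ≈ 397 W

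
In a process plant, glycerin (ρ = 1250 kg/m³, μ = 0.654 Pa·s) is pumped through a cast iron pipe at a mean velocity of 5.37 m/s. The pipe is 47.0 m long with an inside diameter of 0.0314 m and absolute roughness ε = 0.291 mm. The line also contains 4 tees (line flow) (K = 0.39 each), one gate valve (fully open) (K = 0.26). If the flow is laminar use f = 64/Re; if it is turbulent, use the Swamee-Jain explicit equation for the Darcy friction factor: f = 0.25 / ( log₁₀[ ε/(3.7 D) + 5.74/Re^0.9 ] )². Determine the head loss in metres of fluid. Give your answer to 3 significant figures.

h_f ≈ 440 m

Reynolds number Re = ρVD/μ = 1250 · 5.37 · 0.0314 / 0.654 = 322.3.
Re < 2300 → laminar flow, so f = 64/Re = 64/322.3 = 0.1986 (the turbulent correlation is not needed).
Total minor-loss coefficient ΣK = 4·0.39 + 1·0.26 = 1.82.
ΔP = [f·L/D + ΣK]·(ρV²/2) = [0.1986·47/0.0314 + 1.82]·(1250·5.37²/2) = [297.2 + 1.82]·1.802e+04 = 5.39e+06 Pa.
Head loss h_f = ΔP/(ρg) = 5.39e+06/(1250·9.81) = 440 m.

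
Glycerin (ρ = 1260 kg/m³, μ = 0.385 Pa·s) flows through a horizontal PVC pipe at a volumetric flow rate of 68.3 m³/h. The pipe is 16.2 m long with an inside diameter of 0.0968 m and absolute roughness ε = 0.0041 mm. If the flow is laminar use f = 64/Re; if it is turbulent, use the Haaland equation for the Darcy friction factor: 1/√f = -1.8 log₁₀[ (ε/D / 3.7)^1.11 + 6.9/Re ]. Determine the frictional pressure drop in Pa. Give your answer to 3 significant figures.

Q = 68.3 m³/h = 68.3/3600 = 0.01897 m³/s.
Cross-sectional area A = πD²/4 = π(0.0968)²/4 = 0.007359 m²; mean velocity V = Q/A = 0.01897/0.007359 = 2.578 m/s.
Reynolds number Re = ρVD/μ = 1260 · 2.578 · 0.0968 / 0.385 = 816.7.
Re < 2300 → laminar flow, so f = 64/Re = 64/816.7 = 0.07836 (the turbulent correlation is not needed).
Darcy-Weisbach: ΔP = f(L/D)(ρV²/2) = 0.07836·(16.2/0.0968)·(1260·2.578²/2) = 0.07836·167.4·4187 = 5.491e+04 Pa.

ΔP ≈ 54900 Pa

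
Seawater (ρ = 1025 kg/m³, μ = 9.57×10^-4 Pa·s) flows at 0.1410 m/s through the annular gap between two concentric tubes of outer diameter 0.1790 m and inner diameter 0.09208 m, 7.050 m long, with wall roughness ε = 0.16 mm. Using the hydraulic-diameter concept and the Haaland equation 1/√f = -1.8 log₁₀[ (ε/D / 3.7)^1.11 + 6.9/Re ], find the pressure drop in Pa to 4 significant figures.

ΔP ≈ 26.03 Pa

Hydraulic diameter D_h = 4A/P = D_o - D_i = 0.179 - 0.09208 = 0.08692 m.
Re = ρVD_h/μ = 1025·0.141·0.08692/0.000957 = 1.313e+04.
ε/D_h = 0.00016/0.08692 = 0.00184; Haaland gives 1/√f = -1.8 log₁₀[0.000215+0.000526] = 5.634, so f = 0.0315.
ΔP = f(L/D_h)(ρV²/2) = 0.0315·7.05/0.08692·10.19 = 26.03 Pa.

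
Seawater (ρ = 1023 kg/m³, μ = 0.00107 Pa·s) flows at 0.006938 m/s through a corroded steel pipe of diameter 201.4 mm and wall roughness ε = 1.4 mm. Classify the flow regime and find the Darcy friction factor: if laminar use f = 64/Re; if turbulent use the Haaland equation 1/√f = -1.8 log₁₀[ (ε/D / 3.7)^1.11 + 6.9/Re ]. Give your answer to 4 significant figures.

f ≈ 0.04791

Re = ρVD/μ = 1023·0.006938·0.2014/0.00107 = 1336.
Re < 2300 → laminar, so f = 64/Re = 0.04791 (roughness is irrelevant in laminar flow).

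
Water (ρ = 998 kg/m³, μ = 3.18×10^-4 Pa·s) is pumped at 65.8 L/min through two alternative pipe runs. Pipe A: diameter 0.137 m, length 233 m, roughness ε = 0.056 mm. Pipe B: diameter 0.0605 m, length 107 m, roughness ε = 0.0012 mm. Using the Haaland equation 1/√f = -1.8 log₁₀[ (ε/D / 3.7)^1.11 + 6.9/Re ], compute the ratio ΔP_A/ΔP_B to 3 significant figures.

ΔP_A/ΔP_B ≈ 0.0457

Pipe A: V = Q/A = 0.001097/0.01474 = 0.07439 m/s; Re = 3.199e+04; ε/D = 0.000409; Haaland → f = 0.02393; ΔP_A = f(L/D)(ρV²/2) = 112.4 Pa.
Pipe B: V = Q/A = 0.001097/0.002875 = 0.3815 m/s; Re = 7.243e+04; ε/D = 1.98e-05; Haaland → f = 0.01915; ΔP_B = f(L/D)(ρV²/2) = 2459 Pa.
ΔP_A/ΔP_B = 112.4/2459 = 0.0457.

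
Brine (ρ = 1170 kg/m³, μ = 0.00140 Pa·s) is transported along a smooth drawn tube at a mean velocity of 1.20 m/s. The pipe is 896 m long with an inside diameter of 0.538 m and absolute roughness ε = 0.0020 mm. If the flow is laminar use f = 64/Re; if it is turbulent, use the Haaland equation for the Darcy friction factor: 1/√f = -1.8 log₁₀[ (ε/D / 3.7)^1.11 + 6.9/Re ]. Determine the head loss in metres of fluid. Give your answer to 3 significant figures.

Reynolds number Re = ρVD/μ = 1170 · 1.2 · 0.538 / 0.0014 = 5.395e+05.
Re > 4000 → turbulent. Relative roughness ε/D = 2e-06/0.538 = 3.72e-06. Haaland: 1/√f = -1.8 log₁₀[(3.72e-06/3.7)^1.11 + 6.9/5.395e+05] = -1.8 log₁₀[2.2e-07 + 1.28e-05] = 8.794, so f = 0.01293.
Darcy-Weisbach: ΔP = f(L/D)(ρV²/2) = 0.01293·(896/0.538)·(1170·1.2²/2) = 0.01293·1665·842.4 = 1.814e+04 Pa.
Head loss h_f = ΔP/(ρg) = 1.814e+04/(1170·9.81) = 1.58 m.

h_f ≈ 1.58 m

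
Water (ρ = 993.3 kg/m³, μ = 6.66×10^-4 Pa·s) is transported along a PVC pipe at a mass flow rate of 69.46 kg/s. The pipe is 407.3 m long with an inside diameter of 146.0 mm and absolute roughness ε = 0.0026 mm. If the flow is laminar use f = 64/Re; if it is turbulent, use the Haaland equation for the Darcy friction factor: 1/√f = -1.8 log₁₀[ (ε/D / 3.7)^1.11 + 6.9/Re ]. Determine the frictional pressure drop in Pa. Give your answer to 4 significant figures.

A = πD²/4 = π(0.146)²/4 = 0.01674 m²; mean velocity V = ṁ/(ρA) = 69.46/(993.3 · 0.01674) = 4.177 m/s.
Reynolds number Re = ρVD/μ = 993.3 · 4.177 · 0.146 / 0.000666 = 9.095e+05.
Re > 4000 → turbulent. Relative roughness ε/D = 2.6e-06/0.146 = 1.78e-05. Haaland: 1/√f = -1.8 log₁₀[(1.78e-05/3.7)^1.11 + 6.9/9.095e+05] = -1.8 log₁₀[1.25e-06 + 7.59e-06] = 9.097, so f = 0.01208.
Darcy-Weisbach: ΔP = f(L/D)(ρV²/2) = 0.01208·(407.3/0.146)·(993.3·4.177²/2) = 0.01208·2790·8665 = 2.921e+05 Pa.

ΔP ≈ 292100 Pa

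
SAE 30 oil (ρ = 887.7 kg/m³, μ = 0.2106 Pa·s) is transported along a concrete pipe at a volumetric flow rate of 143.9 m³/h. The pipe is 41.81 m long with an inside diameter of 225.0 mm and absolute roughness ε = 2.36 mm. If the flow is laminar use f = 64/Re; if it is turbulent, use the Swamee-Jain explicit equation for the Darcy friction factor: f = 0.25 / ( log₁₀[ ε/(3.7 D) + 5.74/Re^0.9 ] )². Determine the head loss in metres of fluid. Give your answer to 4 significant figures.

Q = 143.9 m³/h = 143.9/3600 = 0.03997 m³/s.
Cross-sectional area A = πD²/4 = π(0.225)²/4 = 0.03976 m²; mean velocity V = Q/A = 0.03997/0.03976 = 1.005 m/s.
Reynolds number Re = ρVD/μ = 887.7 · 1.005 · 0.225 / 0.211 = 953.4.
Re < 2300 → laminar flow, so f = 64/Re = 64/953.4 = 0.06713 (the turbulent correlation is not needed).
Darcy-Weisbach: ΔP = f(L/D)(ρV²/2) = 0.06713·(41.81/0.225)·(887.7·1.005²/2) = 0.06713·185.8·448.6 = 5595 Pa.
Head loss h_f = ΔP/(ρg) = 5595/(887.7·9.81) = 0.6425 m.

h_f ≈ 0.6425 m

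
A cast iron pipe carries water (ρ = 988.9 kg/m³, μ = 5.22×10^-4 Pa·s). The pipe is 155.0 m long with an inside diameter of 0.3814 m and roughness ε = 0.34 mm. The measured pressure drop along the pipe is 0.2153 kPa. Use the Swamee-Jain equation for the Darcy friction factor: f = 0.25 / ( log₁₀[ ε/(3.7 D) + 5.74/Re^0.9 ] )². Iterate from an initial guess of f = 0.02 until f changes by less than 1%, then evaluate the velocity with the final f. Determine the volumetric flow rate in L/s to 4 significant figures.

Q ≈ 25.78 L/s

Rearranging Darcy-Weisbach: V = √(2·ΔP·D/(f·L·ρ)). With ε/D = 0.00034/0.3814 = 0.000891, iterate starting from f = 0.02:
  f = 0.02 → V = √(2·215.3·0.3814/(0.02·155·988.9)) = 0.2315 m/s; Re = ρVD/μ = 1.672e+05; f → 0.02101
  f = 0.02101 → V = 0.2258 m/s; Re = 1.632e+05; f → 0.02105
Converged (Δf/f < 1%). With the final f = 0.02105: V = √(2·215.3·0.3814/(0.02105·155·988.9)) = 0.2256 m/s.
Q = V·A = 0.2256·(π/4·0.3814²) = 0.02578 m³/s = 25.78 L/s.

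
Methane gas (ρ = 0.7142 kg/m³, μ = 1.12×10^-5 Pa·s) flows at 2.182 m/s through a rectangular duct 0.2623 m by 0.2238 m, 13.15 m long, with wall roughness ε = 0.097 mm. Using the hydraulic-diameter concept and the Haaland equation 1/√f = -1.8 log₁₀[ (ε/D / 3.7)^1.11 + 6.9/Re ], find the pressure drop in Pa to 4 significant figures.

Hydraulic diameter D_h = 4A/P = 4·(0.2623·0.2238)/(2·(0.2623+0.2238)) = 0.2348/0.9722 = 0.2415 m.
Re = ρVD_h/μ = 0.7142·2.182·0.2415/1.12e-05 = 3.361e+04.
ε/D_h = 9.7e-05/0.2415 = 0.000402; Haaland gives 1/√f = -1.8 log₁₀[3.98e-05+0.000205] = 6.499, so f = 0.02367.
ΔP = f(L/D_h)(ρV²/2) = 0.02367·13.15/0.2415·1.7 = 2.191 Pa.

ΔP ≈ 2.191 Pa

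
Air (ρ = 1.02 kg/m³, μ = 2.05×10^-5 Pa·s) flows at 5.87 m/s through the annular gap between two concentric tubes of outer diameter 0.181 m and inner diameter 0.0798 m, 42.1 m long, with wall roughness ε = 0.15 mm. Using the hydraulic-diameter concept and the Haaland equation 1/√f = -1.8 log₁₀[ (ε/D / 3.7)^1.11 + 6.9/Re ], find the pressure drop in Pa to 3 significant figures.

ΔP ≈ 196 Pa

Hydraulic diameter D_h = 4A/P = D_o - D_i = 0.181 - 0.0798 = 0.1012 m.
Re = ρVD_h/μ = 1.02·5.87·0.1012/2.05e-05 = 2.956e+04.
ε/D_h = 0.00015/0.1012 = 0.00148; Haaland gives 1/√f = -1.8 log₁₀[0.000169+0.000233] = 6.111, so f = 0.02678.
ΔP = f(L/D_h)(ρV²/2) = 0.02678·42.1/0.1012·17.57 = 195.8 Pa.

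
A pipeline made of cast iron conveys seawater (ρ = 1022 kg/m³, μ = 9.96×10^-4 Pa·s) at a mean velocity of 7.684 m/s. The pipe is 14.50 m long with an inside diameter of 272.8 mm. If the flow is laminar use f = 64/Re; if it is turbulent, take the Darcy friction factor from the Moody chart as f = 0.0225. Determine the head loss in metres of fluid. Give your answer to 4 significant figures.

Reynolds number Re = ρVD/μ = 1022 · 7.684 · 0.2728 / 0.000996 = 2.151e+06.
Re > 4000 → turbulent; use the Moody-chart value f = 0.0225.
Darcy-Weisbach: ΔP = f(L/D)(ρV²/2) = 0.0225·(14.5/0.2728)·(1022·7.684²/2) = 0.0225·53.15·3.017e+04 = 3.608e+04 Pa.
Head loss h_f = ΔP/(ρg) = 3.608e+04/(1022·9.81) = 3.599 m.

h_f ≈ 3.599 m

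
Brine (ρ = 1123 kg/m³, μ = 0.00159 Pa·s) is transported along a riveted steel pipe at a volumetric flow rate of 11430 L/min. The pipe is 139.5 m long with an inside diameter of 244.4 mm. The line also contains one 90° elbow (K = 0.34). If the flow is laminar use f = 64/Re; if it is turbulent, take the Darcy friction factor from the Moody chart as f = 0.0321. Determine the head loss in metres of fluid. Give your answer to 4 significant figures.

h_f ≈ 15.68 m

Q = 11430 L/min = 11430/60000 = 0.1905 m³/s.
Cross-sectional area A = πD²/4 = π(0.2444)²/4 = 0.04691 m²; mean velocity V = Q/A = 0.1905/0.04691 = 4.061 m/s.
Reynolds number Re = ρVD/μ = 1123 · 4.061 · 0.2444 / 0.00159 = 7.009e+05.
Re > 4000 → turbulent; use the Moody-chart value f = 0.0321.
Total minor-loss coefficient ΣK = 1·0.34 = 0.34.
ΔP = [f·L/D + ΣK]·(ρV²/2) = [0.0321·139.5/0.2444 + 0.34]·(1123·4.061²/2) = [18.32 + 0.34]·9259 = 1.728e+05 Pa.
Head loss h_f = ΔP/(ρg) = 1.728e+05/(1123·9.81) = 15.68 m.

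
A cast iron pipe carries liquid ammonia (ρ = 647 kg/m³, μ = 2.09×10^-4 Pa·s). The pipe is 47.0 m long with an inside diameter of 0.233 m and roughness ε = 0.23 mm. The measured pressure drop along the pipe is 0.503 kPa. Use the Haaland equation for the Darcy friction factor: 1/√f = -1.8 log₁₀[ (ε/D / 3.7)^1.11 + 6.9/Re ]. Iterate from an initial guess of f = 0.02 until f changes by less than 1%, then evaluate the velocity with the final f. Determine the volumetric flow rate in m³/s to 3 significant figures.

Rearranging Darcy-Weisbach: V = √(2·ΔP·D/(f·L·ρ)). With ε/D = 0.00023/0.233 = 0.000987, iterate starting from f = 0.02:
  f = 0.02 → V = √(2·503·0.233/(0.02·47·647)) = 0.6208 m/s; Re = ρVD/μ = 4.478e+05; f → 0.0202
Converged (Δf/f < 1%). With the final f = 0.0202: V = √(2·503·0.233/(0.0202·47·647)) = 0.6177 m/s.
Q = V·A = 0.6177·(π/4·0.233²) = 0.02634 m³/s = 0.0263 m³/s.

Q ≈ 0.0263 m³/s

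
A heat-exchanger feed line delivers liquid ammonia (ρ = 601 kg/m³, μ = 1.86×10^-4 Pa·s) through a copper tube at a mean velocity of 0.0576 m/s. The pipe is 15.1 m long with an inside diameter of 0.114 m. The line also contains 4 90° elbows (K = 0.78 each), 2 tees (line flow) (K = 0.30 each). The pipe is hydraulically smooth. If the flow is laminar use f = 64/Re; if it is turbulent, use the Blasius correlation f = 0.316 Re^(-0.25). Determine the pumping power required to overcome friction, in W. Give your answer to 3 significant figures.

Reynolds number Re = ρVD/μ = 601 · 0.0576 · 0.114 / 0.000186 = 2.122e+04.
Re > 4000 → turbulent. Smooth-pipe (Blasius): f = 0.316 Re^(-0.25) = 0.316/(2.122e+04)^0.25 = 0.02618.
Total minor-loss coefficient ΣK = 4·0.78 + 2·0.3 = 3.72.
ΔP = [f·L/D + ΣK]·(ρV²/2) = [0.02618·15.1/0.114 + 3.72]·(601·0.0576²/2) = [3.468 + 3.72]·0.997 = 7.166 Pa.
Q = V·A = 0.0576·0.01021 = 0.0005879 m³/s.
Pumping power P = QΔP = 0.0005879·7.166 = 0.004213 W = 0.00421 W.

P ≈ 0.00421 W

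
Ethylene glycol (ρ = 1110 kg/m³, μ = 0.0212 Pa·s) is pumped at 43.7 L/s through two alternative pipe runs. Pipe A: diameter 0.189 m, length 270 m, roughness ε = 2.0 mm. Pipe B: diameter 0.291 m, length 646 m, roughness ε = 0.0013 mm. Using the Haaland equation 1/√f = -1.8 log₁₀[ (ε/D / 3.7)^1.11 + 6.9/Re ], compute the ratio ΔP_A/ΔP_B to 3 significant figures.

ΔP_A/ΔP_B ≈ 4.92

Pipe A: V = Q/A = 0.0437/0.02806 = 1.558 m/s; Re = 1.541e+04; ε/D = 0.0106; Haaland → f = 0.04202; ΔP_A = f(L/D)(ρV²/2) = 8.084e+04 Pa.
Pipe B: V = Q/A = 0.0437/0.06651 = 0.6571 m/s; Re = 1.001e+04; ε/D = 4.47e-06; Haaland → f = 0.03088; ΔP_B = f(L/D)(ρV²/2) = 1.643e+04 Pa.
ΔP_A/ΔP_B = 8.084e+04/1.643e+04 = 4.92.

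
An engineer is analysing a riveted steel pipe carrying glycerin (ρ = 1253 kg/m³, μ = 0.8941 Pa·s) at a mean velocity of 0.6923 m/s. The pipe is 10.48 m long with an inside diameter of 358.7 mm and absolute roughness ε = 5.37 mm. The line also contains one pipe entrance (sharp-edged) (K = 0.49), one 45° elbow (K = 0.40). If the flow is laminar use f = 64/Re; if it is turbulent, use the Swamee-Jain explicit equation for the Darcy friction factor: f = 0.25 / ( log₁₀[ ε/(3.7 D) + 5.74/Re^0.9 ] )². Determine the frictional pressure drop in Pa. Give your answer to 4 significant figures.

Reynolds number Re = ρVD/μ = 1253 · 0.6923 · 0.3587 / 0.894 = 348.
Re < 2300 → laminar flow, so f = 64/Re = 64/348 = 0.1839 (the turbulent correlation is not needed).
Total minor-loss coefficient ΣK = 1·0.49 + 1·0.4 = 0.89.
ΔP = [f·L/D + ΣK]·(ρV²/2) = [0.1839·10.48/0.3587 + 0.89]·(1253·0.6923²/2) = [5.373 + 0.89]·300.3 = 1881 Pa.

ΔP ≈ 1881 Pa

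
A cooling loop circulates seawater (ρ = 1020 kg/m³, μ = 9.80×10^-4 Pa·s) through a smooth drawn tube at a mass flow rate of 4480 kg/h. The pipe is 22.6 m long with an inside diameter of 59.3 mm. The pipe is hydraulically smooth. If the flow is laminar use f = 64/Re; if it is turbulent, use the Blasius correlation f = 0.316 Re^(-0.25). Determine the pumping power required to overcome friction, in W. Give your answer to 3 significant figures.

P ≈ 1.14 W

ṁ = 4480 kg/h = 4480/3600 = 1.244 kg/s.
A = πD²/4 = π(0.0593)²/4 = 0.002762 m²; mean velocity V = ṁ/(ρA) = 1.244/(1020 · 0.002762) = 0.4417 m/s.
Reynolds number Re = ρVD/μ = 1020 · 0.4417 · 0.0593 / 0.00098 = 2.726e+04.
Re > 4000 → turbulent. Smooth-pipe (Blasius): f = 0.316 Re^(-0.25) = 0.316/(2.726e+04)^0.25 = 0.02459.
Darcy-Weisbach: ΔP = f(L/D)(ρV²/2) = 0.02459·(22.6/0.0593)·(1020·0.4417²/2) = 0.02459·381.1·99.52 = 932.7 Pa.
Q = ṁ/ρ = 1.244/1020 = 0.00122 m³/s.
Pumping power P = QΔP = 0.00122·932.7 = 1.138 W = 1.14 W.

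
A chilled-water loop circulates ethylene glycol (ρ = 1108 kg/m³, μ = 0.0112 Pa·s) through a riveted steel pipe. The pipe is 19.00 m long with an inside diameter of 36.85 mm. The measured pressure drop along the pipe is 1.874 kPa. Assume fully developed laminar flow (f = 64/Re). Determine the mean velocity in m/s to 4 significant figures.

For laminar flow, f = 64/Re with Re = ρVD/μ, so Darcy-Weisbach reduces to ΔP = 32μLV/D². Solving for V: V = ΔP·D²/(32μL) = 1874·(0.03685)²/(32·0.0112·19) = 0.3737 m/s.
Check: Re = ρVD/μ = 1108·0.3737·0.03685/0.0112 = 1362 < 2300, so the laminar assumption holds.

V ≈ 0.3737 m/s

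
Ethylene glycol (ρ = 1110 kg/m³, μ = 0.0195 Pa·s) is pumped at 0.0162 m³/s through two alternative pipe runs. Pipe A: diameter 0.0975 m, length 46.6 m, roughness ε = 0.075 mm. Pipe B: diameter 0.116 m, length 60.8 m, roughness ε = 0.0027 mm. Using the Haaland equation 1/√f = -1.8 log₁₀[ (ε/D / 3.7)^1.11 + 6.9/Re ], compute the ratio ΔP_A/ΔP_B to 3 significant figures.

ΔP_A/ΔP_B ≈ 1.81

Pipe A: V = Q/A = 0.0162/0.007466 = 2.17 m/s; Re = 1.204e+04; ε/D = 0.000769; Haaland → f = 0.03045; ΔP_A = f(L/D)(ρV²/2) = 3.802e+04 Pa.
Pipe B: V = Q/A = 0.0162/0.01057 = 1.533 m/s; Re = 1.012e+04; ε/D = 2.33e-05; Haaland → f = 0.0308; ΔP_B = f(L/D)(ρV²/2) = 2.106e+04 Pa.
ΔP_A/ΔP_B = 3.802e+04/2.106e+04 = 1.81.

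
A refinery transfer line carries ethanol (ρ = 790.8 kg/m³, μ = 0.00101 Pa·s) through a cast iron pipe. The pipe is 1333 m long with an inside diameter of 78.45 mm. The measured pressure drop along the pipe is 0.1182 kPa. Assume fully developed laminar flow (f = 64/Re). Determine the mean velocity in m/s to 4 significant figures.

For laminar flow, f = 64/Re with Re = ρVD/μ, so Darcy-Weisbach reduces to ΔP = 32μLV/D². Solving for V: V = ΔP·D²/(32μL) = 118.2·(0.07845)²/(32·0.00101·1333) = 0.01689 m/s.
Check: Re = ρVD/μ = 790.8·0.01689·0.07845/0.00101 = 1037 < 2300, so the laminar assumption holds.

V ≈ 0.01689 m/s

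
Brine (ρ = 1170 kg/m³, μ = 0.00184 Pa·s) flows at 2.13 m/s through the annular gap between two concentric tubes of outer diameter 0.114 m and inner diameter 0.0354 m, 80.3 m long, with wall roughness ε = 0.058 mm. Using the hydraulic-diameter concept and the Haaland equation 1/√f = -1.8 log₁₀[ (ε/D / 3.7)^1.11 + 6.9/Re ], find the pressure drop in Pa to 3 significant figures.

Hydraulic diameter D_h = 4A/P = D_o - D_i = 0.114 - 0.0354 = 0.0786 m.
Re = ρVD_h/μ = 1170·2.13·0.0786/0.00184 = 1.065e+05.
ε/D_h = 5.8e-05/0.0786 = 0.000738; Haaland gives 1/√f = -1.8 log₁₀[7.81e-05+6.48e-05] = 6.921, so f = 0.02088.
ΔP = f(L/D_h)(ρV²/2) = 0.02088·80.3/0.0786·2654 = 5.661e+04 Pa.

ΔP ≈ 56600 Pa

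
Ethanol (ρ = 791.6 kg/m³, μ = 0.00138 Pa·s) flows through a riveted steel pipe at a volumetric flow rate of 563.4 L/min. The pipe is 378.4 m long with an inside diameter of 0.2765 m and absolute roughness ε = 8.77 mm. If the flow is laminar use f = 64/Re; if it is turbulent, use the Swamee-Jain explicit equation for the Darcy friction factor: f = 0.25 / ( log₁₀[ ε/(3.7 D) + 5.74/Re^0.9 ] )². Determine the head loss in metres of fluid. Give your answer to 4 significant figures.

Q = 563.4 L/min = 563.4/60000 = 0.00939 m³/s.
Cross-sectional area A = πD²/4 = π(0.2765)²/4 = 0.06005 m²; mean velocity V = Q/A = 0.00939/0.06005 = 0.1564 m/s.
Reynolds number Re = ρVD/μ = 791.6 · 0.1564 · 0.2765 / 0.00138 = 2.48e+04.
Re > 4000 → turbulent. Relative roughness ε/D = 0.00877/0.2765 = 0.0317. Swamee-Jain: f = 0.25/(log₁₀[0.0317/3.7 + 5.74/2.48e+04^0.9])² = 0.25/(log₁₀[0.00857 + 0.000637])² = 0.25/(-2.036)² = 0.06032.
Darcy-Weisbach: ΔP = f(L/D)(ρV²/2) = 0.06032·(378.4/0.2765)·(791.6·0.1564²/2) = 0.06032·1369·9.679 = 799.1 Pa.
Head loss h_f = ΔP/(ρg) = 799.1/(791.6·9.81) = 0.1029 m.

h_f ≈ 0.1029 m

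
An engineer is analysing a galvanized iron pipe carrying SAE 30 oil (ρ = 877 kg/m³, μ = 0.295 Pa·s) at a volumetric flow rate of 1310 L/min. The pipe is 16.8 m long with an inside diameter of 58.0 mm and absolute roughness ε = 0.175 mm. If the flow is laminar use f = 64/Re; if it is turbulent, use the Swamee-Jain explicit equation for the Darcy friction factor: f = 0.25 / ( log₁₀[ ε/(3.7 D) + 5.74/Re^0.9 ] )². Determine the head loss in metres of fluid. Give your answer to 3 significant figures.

h_f ≈ 45.3 m

Q = 1310 L/min = 1310/60000 = 0.02183 m³/s.
Cross-sectional area A = πD²/4 = π(0.058)²/4 = 0.002642 m²; mean velocity V = Q/A = 0.02183/0.002642 = 8.264 m/s.
Reynolds number Re = ρVD/μ = 877 · 8.264 · 0.058 / 0.295 = 1425.
Re < 2300 → laminar flow, so f = 64/Re = 64/1425 = 0.04492 (the turbulent correlation is not needed).
Darcy-Weisbach: ΔP = f(L/D)(ρV²/2) = 0.04492·(16.8/0.058)·(877·8.264²/2) = 0.04492·289.7·2.994e+04 = 3.896e+05 Pa.
Head loss h_f = ΔP/(ρg) = 3.896e+05/(877·9.81) = 45.3 m.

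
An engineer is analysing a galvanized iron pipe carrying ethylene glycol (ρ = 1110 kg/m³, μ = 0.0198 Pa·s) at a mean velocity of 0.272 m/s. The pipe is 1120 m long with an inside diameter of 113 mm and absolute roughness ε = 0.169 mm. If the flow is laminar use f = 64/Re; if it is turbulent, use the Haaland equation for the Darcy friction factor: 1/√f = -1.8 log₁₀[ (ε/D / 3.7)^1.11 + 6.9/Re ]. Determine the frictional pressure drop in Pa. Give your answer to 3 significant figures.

Reynolds number Re = ρVD/μ = 1110 · 0.272 · 0.113 / 0.0198 = 1723.
Re < 2300 → laminar flow, so f = 64/Re = 64/1723 = 0.03714 (the turbulent correlation is not needed).
Darcy-Weisbach: ΔP = f(L/D)(ρV²/2) = 0.03714·(1120/0.113)·(1110·0.272²/2) = 0.03714·9912·41.06 = 1.512e+04 Pa.

ΔP ≈ 15100 Pa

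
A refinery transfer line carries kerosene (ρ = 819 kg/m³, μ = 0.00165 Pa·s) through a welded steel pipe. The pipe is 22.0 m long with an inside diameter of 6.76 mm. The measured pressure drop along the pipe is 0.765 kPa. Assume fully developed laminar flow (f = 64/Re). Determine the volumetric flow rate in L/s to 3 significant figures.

Q ≈ 0.00108 L/s

For laminar flow, f = 64/Re with Re = ρVD/μ, so Darcy-Weisbach reduces to ΔP = 32μLV/D². Solving for V: V = ΔP·D²/(32μL) = 765·(0.00676)²/(32·0.00165·22) = 0.0301 m/s.
Check: Re = ρVD/μ = 819·0.0301·0.00676/0.00165 = 101 < 2300, so the laminar assumption holds.
Q = V·A = 0.0301·(π/4·0.00676²) = 1.08e-06 m³/s = 0.00108 L/s.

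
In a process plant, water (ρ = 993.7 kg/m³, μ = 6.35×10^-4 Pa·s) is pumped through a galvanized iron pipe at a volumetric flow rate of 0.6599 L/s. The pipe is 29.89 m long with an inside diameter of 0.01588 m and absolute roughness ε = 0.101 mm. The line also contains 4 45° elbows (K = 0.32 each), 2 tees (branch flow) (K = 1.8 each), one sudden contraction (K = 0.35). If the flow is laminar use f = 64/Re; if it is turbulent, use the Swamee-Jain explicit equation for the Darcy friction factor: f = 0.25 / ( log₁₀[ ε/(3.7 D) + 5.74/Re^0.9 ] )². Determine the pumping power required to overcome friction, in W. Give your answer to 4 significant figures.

Q = 0.6599 L/s = 0.6599/1000 = 0.0006599 m³/s.
Cross-sectional area A = πD²/4 = π(0.01588)²/4 = 0.0001981 m²; mean velocity V = Q/A = 0.0006599/0.0001981 = 3.332 m/s.
Reynolds number Re = ρVD/μ = 993.7 · 3.332 · 0.01588 / 0.000635 = 8.28e+04.
Re > 4000 → turbulent. Relative roughness ε/D = 0.000101/0.01588 = 0.00636. Swamee-Jain: f = 0.25/(log₁₀[0.00636/3.7 + 5.74/8.28e+04^0.9])² = 0.25/(log₁₀[0.00172 + 0.000215])² = 0.25/(-2.714)² = 0.03395.
Total minor-loss coefficient ΣK = 4·0.32 + 2·1.8 + 1·0.35 = 5.23.
ΔP = [f·L/D + ΣK]·(ρV²/2) = [0.03395·29.89/0.01588 + 5.23]·(993.7·3.332²/2) = [63.91 + 5.23]·5516 = 3.813e+05 Pa.
Pumping power P = QΔP = 0.0006599·3.813e+05 = 251.65 W = 251.6 W.

P ≈ 251.6 W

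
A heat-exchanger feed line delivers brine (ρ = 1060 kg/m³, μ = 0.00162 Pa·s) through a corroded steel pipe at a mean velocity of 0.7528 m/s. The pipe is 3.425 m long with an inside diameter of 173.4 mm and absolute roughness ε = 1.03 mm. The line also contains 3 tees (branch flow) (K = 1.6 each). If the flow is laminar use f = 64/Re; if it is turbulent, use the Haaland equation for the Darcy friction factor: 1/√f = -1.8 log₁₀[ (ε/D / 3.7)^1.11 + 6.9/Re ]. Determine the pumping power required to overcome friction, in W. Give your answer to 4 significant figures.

P ≈ 29.11 W

Reynolds number Re = ρVD/μ = 1060 · 0.7528 · 0.1734 / 0.00162 = 8.541e+04.
Re > 4000 → turbulent. Relative roughness ε/D = 0.00103/0.1734 = 0.00594. Haaland: 1/√f = -1.8 log₁₀[(0.00594/3.7)^1.11 + 6.9/8.541e+04] = -1.8 log₁₀[0.000791 + 8.08e-05] = 5.507, so f = 0.03297.
Total minor-loss coefficient ΣK = 3·1.6 = 4.8.
ΔP = [f·L/D + ΣK]·(ρV²/2) = [0.03297·3.425/0.1734 + 4.8]·(1060·0.7528²/2) = [0.6512 + 4.8]·300.4 = 1637 Pa.
Q = V·A = 0.7528·0.02362 = 0.01778 m³/s.
Pumping power P = QΔP = 0.01778·1637 = 29.107 W = 29.11 W.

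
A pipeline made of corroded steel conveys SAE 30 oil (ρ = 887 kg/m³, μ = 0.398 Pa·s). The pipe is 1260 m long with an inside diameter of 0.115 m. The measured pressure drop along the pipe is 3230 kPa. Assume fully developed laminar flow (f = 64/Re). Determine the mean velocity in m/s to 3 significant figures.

For laminar flow, f = 64/Re with Re = ρVD/μ, so Darcy-Weisbach reduces to ΔP = 32μLV/D². Solving for V: V = ΔP·D²/(32μL) = 3.23e+06·(0.115)²/(32·0.398·1260) = 2.662 m/s.
Check: Re = ρVD/μ = 887·2.662·0.115/0.398 = 682.2 < 2300, so the laminar assumption holds.

V ≈ 2.66 m/s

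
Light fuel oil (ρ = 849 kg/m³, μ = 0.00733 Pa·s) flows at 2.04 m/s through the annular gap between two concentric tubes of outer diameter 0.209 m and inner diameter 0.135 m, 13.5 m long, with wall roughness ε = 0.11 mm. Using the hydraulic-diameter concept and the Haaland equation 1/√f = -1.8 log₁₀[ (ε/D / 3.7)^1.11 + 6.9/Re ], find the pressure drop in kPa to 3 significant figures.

Hydraulic diameter D_h = 4A/P = D_o - D_i = 0.209 - 0.135 = 0.074 m.
Re = ρVD_h/μ = 849·2.04·0.074/0.00733 = 1.748e+04.
ε/D_h = 0.00011/0.074 = 0.00149; Haaland gives 1/√f = -1.8 log₁₀[0.00017+0.000395] = 5.847, so f = 0.02925.
ΔP = f(L/D_h)(ρV²/2) = 0.02925·13.5/0.074·1767 = 9427 Pa.
ΔP = 9.43 kPa.

ΔP ≈ 9.43 kPa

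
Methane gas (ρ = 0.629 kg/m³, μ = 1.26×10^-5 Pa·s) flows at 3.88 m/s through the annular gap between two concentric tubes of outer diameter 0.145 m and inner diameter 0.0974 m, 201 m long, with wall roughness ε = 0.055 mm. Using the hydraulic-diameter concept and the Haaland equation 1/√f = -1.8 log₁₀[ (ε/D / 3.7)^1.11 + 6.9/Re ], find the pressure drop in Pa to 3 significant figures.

Hydraulic diameter D_h = 4A/P = D_o - D_i = 0.145 - 0.0974 = 0.0476 m.
Re = ρVD_h/μ = 0.629·3.88·0.0476/1.26e-05 = 9220.
ε/D_h = 5.5e-05/0.0476 = 0.00116; Haaland gives 1/√f = -1.8 log₁₀[0.000129+0.000748] = 5.503, so f = 0.03303.
ΔP = f(L/D_h)(ρV²/2) = 0.03303·201/0.0476·4.735 = 660.3 Pa.

ΔP ≈ 660 Pa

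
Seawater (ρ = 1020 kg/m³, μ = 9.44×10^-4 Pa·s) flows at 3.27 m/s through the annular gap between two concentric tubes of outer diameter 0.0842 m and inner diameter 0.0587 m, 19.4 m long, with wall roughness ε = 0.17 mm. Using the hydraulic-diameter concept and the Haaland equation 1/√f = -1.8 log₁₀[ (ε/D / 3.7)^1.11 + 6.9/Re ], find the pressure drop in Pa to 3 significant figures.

Hydraulic diameter D_h = 4A/P = D_o - D_i = 0.0842 - 0.0587 = 0.0255 m.
Re = ρVD_h/μ = 1020·3.27·0.0255/0.000944 = 9.01e+04.
ε/D_h = 0.00017/0.0255 = 0.00667; Haaland gives 1/√f = -1.8 log₁₀[0.000899+7.66e-05] = 5.419, so f = 0.03405.
ΔP = f(L/D_h)(ρV²/2) = 0.03405·19.4/0.0255·5453 = 1.413e+05 Pa.

ΔP ≈ 141000 Pa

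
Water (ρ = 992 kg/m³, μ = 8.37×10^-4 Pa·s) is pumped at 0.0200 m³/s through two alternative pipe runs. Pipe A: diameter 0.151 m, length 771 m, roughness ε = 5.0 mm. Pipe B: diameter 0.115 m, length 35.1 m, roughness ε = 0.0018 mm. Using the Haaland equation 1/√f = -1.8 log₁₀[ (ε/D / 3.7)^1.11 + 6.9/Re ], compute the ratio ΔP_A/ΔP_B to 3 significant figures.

ΔP_A/ΔP_B ≈ 22.7

Pipe A: V = Q/A = 0.02/0.01791 = 1.117 m/s; Re = 1.999e+05; ε/D = 0.0331; Haaland → f = 0.05986; ΔP_A = f(L/D)(ρV²/2) = 1.891e+05 Pa.
Pipe B: V = Q/A = 0.02/0.01039 = 1.926 m/s; Re = 2.624e+05; ε/D = 1.57e-05; Haaland → f = 0.01483; ΔP_B = f(L/D)(ρV²/2) = 8322 Pa.
ΔP_A/ΔP_B = 1.891e+05/8322 = 22.7.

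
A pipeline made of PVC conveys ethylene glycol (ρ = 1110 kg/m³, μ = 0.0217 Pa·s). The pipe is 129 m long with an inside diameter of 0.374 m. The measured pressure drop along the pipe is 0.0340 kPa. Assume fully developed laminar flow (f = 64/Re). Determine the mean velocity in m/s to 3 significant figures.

For laminar flow, f = 64/Re with Re = ρVD/μ, so Darcy-Weisbach reduces to ΔP = 32μLV/D². Solving for V: V = ΔP·D²/(32μL) = 34·(0.374)²/(32·0.0217·129) = 0.05309 m/s.
Check: Re = ρVD/μ = 1110·0.05309·0.374/0.0217 = 1016 < 2300, so the laminar assumption holds.

V ≈ 0.0531 m/s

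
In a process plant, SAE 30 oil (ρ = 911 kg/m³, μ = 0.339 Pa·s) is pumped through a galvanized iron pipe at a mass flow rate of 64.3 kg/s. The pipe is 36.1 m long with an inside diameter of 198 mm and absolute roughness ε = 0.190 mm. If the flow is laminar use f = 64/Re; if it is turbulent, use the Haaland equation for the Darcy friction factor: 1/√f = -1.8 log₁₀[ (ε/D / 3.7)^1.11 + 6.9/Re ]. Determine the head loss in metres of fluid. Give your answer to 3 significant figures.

A = πD²/4 = π(0.198)²/4 = 0.03079 m²; mean velocity V = ṁ/(ρA) = 64.3/(911 · 0.03079) = 2.292 m/s.
Reynolds number Re = ρVD/μ = 911 · 2.292 · 0.198 / 0.339 = 1220.
Re < 2300 → laminar flow, so f = 64/Re = 64/1220 = 0.05247 (the turbulent correlation is not needed).
Darcy-Weisbach: ΔP = f(L/D)(ρV²/2) = 0.05247·(36.1/0.198)·(911·2.292²/2) = 0.05247·182.3·2393 = 2.29e+04 Pa.
Head loss h_f = ΔP/(ρg) = 2.29e+04/(911·9.81) = 2.56 m.

h_f ≈ 2.56 m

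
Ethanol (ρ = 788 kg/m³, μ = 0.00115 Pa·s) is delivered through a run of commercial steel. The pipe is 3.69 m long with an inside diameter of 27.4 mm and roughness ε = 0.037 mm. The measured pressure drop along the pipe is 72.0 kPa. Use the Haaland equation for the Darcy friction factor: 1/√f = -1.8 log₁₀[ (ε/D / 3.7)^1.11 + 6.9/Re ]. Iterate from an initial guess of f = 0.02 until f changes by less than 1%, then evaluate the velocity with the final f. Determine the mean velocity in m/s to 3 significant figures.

V ≈ 7.76 m/s

Rearranging Darcy-Weisbach: V = √(2·ΔP·D/(f·L·ρ)). With ε/D = 3.7e-05/0.0274 = 0.00135, iterate starting from f = 0.02:
  f = 0.02 → V = √(2·7.2e+04·0.0274/(0.02·3.69·788)) = 8.237 m/s; Re = ρVD/μ = 1.546e+05; f → 0.02249
  f = 0.02249 → V = 7.768 m/s; Re = 1.458e+05; f → 0.02256
Converged (Δf/f < 1%). With the final f = 0.02256: V = √(2·7.2e+04·0.0274/(0.02256·3.69·788)) = 7.755 m/s.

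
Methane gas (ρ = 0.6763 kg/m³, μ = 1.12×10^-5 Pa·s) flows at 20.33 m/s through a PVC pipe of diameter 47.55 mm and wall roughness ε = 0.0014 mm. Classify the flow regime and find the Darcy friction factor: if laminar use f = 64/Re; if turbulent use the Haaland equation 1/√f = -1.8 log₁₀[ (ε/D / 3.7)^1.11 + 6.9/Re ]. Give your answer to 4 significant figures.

f ≈ 0.02009

Re = ρVD/μ = 0.6763·20.33·0.04755/1.12e-05 = 5.837e+04.
Re > 4000 → turbulent. ε/D = 1.4e-06/0.04755 = 2.94e-05; Haaland: 1/√f = -1.8 log₁₀[2.19e-06 + 0.000118] = 7.055, so f = 0.02009.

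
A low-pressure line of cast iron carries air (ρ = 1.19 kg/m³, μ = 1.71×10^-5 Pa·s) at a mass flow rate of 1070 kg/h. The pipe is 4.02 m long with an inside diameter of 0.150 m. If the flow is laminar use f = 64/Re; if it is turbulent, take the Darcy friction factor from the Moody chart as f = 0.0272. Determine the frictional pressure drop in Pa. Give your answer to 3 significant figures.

ṁ = 1070 kg/h = 1070/3600 = 0.2972 kg/s.
A = πD²/4 = π(0.15)²/4 = 0.01767 m²; mean velocity V = ṁ/(ρA) = 0.2972/(1.19 · 0.01767) = 14.13 m/s.
Reynolds number Re = ρVD/μ = 1.19 · 14.13 · 0.15 / 1.71e-05 = 1.475e+05.
Re > 4000 → turbulent; use the Moody-chart value f = 0.0272.
Darcy-Weisbach: ΔP = f(L/D)(ρV²/2) = 0.0272·(4.02/0.15)·(1.19·14.13²/2) = 0.0272·26.8·118.9 = 86.65 Pa.

ΔP ≈ 86.6 Pa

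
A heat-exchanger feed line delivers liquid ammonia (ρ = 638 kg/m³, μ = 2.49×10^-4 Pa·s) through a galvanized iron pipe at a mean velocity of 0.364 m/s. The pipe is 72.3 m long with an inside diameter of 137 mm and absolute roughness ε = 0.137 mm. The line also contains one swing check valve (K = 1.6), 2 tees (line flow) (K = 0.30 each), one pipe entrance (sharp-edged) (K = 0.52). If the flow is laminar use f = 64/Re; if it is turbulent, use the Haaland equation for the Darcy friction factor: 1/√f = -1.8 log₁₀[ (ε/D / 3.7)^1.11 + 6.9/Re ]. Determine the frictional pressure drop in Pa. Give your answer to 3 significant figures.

ΔP ≈ 595 Pa

Reynolds number Re = ρVD/μ = 638 · 0.364 · 0.137 / 0.000249 = 1.278e+05.
Re > 4000 → turbulent. Relative roughness ε/D = 0.000137/0.137 = 0.001. Haaland: 1/√f = -1.8 log₁₀[(0.001/3.7)^1.11 + 6.9/1.278e+05] = -1.8 log₁₀[0.000109 + 5.4e-05] = 6.816, so f = 0.02153.
Total minor-loss coefficient ΣK = 1·1.6 + 2·0.3 + 1·0.52 = 2.72.
ΔP = [f·L/D + ΣK]·(ρV²/2) = [0.02153·72.3/0.137 + 2.72]·(638·0.364²/2) = [11.36 + 2.72]·42.27 = 595.1 Pa.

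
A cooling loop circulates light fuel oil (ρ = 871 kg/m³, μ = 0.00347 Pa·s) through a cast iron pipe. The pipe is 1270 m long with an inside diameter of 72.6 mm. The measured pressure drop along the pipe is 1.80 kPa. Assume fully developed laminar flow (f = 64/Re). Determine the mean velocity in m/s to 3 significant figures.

For laminar flow, f = 64/Re with Re = ρVD/μ, so Darcy-Weisbach reduces to ΔP = 32μLV/D². Solving for V: V = ΔP·D²/(32μL) = 1800·(0.0726)²/(32·0.00347·1270) = 0.06728 m/s.
Check: Re = ρVD/μ = 871·0.06728·0.0726/0.00347 = 1226 < 2300, so the laminar assumption holds.

V ≈ 0.0673 m/s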